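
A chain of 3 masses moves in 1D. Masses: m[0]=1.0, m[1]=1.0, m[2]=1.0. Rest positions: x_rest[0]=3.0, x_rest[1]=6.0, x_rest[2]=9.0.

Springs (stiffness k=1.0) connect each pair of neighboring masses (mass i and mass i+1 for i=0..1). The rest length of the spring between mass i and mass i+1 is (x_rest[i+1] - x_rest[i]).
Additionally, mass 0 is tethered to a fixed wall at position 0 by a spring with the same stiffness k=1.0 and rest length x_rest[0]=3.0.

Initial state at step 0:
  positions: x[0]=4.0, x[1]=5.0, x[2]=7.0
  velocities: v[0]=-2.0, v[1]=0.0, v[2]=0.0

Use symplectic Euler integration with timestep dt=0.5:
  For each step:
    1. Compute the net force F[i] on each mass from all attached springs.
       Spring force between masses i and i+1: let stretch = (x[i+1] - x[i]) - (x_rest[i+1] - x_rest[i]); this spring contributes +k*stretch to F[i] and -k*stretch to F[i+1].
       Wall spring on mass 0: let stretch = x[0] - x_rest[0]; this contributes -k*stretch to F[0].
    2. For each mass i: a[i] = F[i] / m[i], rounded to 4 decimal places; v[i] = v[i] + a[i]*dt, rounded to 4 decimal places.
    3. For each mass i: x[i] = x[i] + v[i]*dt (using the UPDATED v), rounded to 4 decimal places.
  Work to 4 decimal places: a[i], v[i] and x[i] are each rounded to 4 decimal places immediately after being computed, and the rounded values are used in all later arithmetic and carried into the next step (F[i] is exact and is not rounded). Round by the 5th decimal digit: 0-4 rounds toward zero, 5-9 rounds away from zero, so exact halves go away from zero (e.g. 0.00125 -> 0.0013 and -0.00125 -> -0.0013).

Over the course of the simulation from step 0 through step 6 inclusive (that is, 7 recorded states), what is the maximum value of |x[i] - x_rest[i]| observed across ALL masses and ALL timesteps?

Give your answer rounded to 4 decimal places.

Step 0: x=[4.0000 5.0000 7.0000] v=[-2.0000 0.0000 0.0000]
Step 1: x=[2.2500 5.2500 7.2500] v=[-3.5000 0.5000 0.5000]
Step 2: x=[0.6875 5.2500 7.7500] v=[-3.1250 0.0000 1.0000]
Step 3: x=[0.0938 4.7344 8.3750] v=[-1.1875 -1.0313 1.2500]
Step 4: x=[0.6368 3.9688 8.8399] v=[1.0859 -1.5313 0.9297]
Step 5: x=[1.8536 3.5879 8.8370] v=[2.4335 -0.7618 -0.0059]
Step 6: x=[3.0406 4.0857 8.2718] v=[2.3739 0.9956 -1.1305]
Max displacement = 2.9062

Answer: 2.9062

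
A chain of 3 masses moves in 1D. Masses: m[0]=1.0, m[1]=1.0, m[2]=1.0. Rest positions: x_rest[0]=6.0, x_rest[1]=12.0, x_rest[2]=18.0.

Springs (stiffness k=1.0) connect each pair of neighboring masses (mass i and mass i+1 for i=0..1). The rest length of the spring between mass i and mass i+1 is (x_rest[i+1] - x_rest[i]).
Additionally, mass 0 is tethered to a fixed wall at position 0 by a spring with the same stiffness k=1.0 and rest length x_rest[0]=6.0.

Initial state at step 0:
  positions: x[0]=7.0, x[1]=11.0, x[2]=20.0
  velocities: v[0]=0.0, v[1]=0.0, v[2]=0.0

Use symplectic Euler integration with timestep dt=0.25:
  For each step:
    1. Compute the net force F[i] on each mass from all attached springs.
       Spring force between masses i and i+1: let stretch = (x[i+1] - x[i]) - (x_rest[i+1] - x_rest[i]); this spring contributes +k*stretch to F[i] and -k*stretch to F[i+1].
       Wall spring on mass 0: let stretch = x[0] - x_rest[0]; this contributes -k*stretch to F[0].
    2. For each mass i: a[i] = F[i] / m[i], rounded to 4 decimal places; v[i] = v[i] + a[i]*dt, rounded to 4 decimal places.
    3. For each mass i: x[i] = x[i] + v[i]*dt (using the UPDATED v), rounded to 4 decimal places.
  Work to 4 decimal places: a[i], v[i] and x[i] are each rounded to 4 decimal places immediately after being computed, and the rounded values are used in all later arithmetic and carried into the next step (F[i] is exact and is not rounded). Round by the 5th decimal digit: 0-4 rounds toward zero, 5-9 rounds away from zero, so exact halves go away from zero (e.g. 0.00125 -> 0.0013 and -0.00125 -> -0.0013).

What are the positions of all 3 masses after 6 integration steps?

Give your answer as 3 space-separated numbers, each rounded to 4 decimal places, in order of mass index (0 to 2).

Answer: 5.3739 14.1263 17.8069

Derivation:
Step 0: x=[7.0000 11.0000 20.0000] v=[0.0000 0.0000 0.0000]
Step 1: x=[6.8125 11.3125 19.8125] v=[-0.7500 1.2500 -0.7500]
Step 2: x=[6.4805 11.8750 19.4688] v=[-1.3281 2.2500 -1.3750]
Step 3: x=[6.0806 12.5750 19.0254] v=[-1.5996 2.7998 -1.7735]
Step 4: x=[5.7066 13.2722 18.5539] v=[-1.4962 2.7888 -1.8861]
Step 5: x=[5.4487 13.8267 18.1273] v=[-1.0315 2.2178 -1.7065]
Step 6: x=[5.3739 14.1263 17.8069] v=[-0.2992 1.1985 -1.2817]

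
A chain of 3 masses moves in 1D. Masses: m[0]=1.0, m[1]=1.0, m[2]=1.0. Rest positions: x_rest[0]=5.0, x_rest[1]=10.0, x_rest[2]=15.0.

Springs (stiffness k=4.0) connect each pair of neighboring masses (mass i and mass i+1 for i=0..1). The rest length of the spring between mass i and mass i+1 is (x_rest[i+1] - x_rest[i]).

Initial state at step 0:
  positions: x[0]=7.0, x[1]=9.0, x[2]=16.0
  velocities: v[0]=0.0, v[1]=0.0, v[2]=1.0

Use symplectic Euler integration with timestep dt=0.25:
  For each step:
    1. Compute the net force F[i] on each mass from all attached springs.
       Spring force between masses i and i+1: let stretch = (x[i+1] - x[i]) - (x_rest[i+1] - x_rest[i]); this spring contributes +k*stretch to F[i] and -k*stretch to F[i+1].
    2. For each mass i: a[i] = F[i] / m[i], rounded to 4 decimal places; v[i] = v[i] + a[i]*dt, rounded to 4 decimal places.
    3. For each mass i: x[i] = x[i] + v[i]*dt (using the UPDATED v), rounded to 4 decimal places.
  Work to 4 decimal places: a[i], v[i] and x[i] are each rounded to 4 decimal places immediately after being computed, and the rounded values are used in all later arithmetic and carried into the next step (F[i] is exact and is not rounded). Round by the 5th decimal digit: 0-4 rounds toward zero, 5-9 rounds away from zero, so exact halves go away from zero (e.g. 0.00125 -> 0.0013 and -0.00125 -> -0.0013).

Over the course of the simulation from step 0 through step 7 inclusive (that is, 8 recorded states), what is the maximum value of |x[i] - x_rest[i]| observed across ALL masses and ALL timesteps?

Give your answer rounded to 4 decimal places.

Answer: 2.7188

Derivation:
Step 0: x=[7.0000 9.0000 16.0000] v=[0.0000 0.0000 1.0000]
Step 1: x=[6.2500 10.2500 15.7500] v=[-3.0000 5.0000 -1.0000]
Step 2: x=[5.2500 11.8750 15.3750] v=[-4.0000 6.5000 -1.5000]
Step 3: x=[4.6563 12.7188 15.3750] v=[-2.3750 3.3750 0.0000]
Step 4: x=[4.8282 12.2110 15.9610] v=[0.6875 -2.0313 2.3438]
Step 5: x=[5.5958 10.7950 16.8595] v=[3.0703 -5.6641 3.5938]
Step 6: x=[6.4132 9.5953 17.4918] v=[3.2695 -4.7988 2.5293]
Step 7: x=[6.7761 9.5742 17.4000] v=[1.4516 -0.0844 -0.3672]
Max displacement = 2.7188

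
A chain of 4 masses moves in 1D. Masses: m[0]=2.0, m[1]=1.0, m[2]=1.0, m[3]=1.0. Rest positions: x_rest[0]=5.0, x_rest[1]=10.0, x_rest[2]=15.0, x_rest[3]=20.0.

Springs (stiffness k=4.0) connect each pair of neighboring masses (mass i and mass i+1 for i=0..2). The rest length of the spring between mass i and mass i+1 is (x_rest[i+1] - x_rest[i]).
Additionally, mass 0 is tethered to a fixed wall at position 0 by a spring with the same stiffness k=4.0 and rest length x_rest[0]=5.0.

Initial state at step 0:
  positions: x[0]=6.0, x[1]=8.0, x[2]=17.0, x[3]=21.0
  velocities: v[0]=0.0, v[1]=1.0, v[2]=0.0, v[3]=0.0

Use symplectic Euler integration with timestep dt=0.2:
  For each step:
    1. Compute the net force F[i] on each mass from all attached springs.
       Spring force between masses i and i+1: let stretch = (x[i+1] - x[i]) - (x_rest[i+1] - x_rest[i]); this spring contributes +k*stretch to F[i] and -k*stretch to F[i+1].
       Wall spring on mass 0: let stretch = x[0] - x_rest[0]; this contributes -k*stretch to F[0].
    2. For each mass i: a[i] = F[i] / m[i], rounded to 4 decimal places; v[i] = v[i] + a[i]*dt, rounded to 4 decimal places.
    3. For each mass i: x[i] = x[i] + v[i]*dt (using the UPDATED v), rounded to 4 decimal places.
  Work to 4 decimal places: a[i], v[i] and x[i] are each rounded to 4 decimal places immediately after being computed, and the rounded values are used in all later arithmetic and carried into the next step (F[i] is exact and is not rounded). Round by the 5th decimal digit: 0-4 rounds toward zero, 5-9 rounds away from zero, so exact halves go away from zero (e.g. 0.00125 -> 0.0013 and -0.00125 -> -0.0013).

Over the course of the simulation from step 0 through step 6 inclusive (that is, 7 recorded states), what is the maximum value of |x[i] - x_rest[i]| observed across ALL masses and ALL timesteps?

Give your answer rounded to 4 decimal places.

Step 0: x=[6.0000 8.0000 17.0000 21.0000] v=[0.0000 1.0000 0.0000 0.0000]
Step 1: x=[5.6800 9.3200 16.2000 21.1600] v=[-1.6000 6.6000 -4.0000 0.8000]
Step 2: x=[5.1968 11.1584 15.0928 21.3264] v=[-2.4160 9.1920 -5.5360 0.8320]
Step 3: x=[4.7748 12.6724 14.3535 21.2954] v=[-2.1101 7.5702 -3.6966 -0.1549]
Step 4: x=[4.6026 13.1918 14.4559 20.9537] v=[-0.8610 2.5970 0.5120 -1.7084]
Step 5: x=[4.7493 12.5392 15.3957 20.3724] v=[0.7336 -3.2631 4.6990 -2.9066]
Step 6: x=[5.1393 11.0972 16.6747 19.7948] v=[1.9498 -7.2098 6.3952 -2.8880]
Max displacement = 3.1918

Answer: 3.1918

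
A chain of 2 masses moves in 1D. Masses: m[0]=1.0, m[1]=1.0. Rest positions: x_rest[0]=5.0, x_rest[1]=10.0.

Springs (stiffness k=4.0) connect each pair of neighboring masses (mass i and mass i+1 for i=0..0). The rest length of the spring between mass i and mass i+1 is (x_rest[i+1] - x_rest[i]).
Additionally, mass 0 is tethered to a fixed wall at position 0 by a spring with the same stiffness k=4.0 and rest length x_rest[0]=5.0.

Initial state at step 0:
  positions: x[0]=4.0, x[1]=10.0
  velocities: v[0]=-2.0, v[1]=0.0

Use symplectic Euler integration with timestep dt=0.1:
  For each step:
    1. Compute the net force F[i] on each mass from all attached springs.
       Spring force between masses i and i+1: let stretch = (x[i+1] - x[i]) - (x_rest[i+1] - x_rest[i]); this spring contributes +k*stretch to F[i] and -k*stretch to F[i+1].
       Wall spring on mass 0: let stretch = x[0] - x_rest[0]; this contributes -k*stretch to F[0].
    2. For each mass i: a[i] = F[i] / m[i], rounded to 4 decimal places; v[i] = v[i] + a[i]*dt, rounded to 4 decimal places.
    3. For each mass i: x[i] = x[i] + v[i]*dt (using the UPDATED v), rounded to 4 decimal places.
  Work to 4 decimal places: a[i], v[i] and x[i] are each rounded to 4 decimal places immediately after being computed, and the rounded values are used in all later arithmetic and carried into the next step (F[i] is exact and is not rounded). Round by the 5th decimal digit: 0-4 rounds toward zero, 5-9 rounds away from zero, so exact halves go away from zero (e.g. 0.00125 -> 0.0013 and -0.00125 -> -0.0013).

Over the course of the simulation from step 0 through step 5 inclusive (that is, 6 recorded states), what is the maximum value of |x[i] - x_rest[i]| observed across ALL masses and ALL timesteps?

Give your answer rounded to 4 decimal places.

Step 0: x=[4.0000 10.0000] v=[-2.0000 0.0000]
Step 1: x=[3.8800 9.9600] v=[-1.2000 -0.4000]
Step 2: x=[3.8480 9.8768] v=[-0.3200 -0.8320]
Step 3: x=[3.9032 9.7525] v=[0.5523 -1.2435]
Step 4: x=[4.0363 9.5942] v=[1.3307 -1.5832]
Step 5: x=[4.2302 9.4136] v=[1.9393 -1.8064]
Max displacement = 1.1520

Answer: 1.1520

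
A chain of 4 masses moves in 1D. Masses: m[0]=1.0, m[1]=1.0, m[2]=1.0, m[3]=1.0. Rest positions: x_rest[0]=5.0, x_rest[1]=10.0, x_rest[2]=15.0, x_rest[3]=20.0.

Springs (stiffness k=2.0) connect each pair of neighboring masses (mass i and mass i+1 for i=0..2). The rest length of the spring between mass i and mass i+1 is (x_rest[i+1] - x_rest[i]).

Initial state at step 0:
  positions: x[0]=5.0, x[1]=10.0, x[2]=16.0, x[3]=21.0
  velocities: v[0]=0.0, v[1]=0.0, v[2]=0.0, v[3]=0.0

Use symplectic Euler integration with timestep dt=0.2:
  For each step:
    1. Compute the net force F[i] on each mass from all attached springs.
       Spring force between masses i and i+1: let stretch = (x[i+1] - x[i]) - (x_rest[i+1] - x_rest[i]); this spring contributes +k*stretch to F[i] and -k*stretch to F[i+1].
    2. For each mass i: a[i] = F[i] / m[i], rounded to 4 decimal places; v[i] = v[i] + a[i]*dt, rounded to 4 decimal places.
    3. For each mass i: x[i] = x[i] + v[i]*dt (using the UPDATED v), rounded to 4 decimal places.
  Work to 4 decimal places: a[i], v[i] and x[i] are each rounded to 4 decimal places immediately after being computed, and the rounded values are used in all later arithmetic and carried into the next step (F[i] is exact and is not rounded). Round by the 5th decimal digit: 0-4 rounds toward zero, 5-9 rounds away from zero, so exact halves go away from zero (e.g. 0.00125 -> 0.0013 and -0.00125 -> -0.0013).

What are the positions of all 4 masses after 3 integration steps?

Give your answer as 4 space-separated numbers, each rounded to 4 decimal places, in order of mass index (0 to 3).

Answer: 5.0300 10.3891 15.6109 20.9700

Derivation:
Step 0: x=[5.0000 10.0000 16.0000 21.0000] v=[0.0000 0.0000 0.0000 0.0000]
Step 1: x=[5.0000 10.0800 15.9200 21.0000] v=[0.0000 0.4000 -0.4000 0.0000]
Step 2: x=[5.0064 10.2208 15.7792 20.9936] v=[0.0320 0.7040 -0.7040 -0.0320]
Step 3: x=[5.0300 10.3891 15.6109 20.9700] v=[0.1178 0.8416 -0.8416 -0.1178]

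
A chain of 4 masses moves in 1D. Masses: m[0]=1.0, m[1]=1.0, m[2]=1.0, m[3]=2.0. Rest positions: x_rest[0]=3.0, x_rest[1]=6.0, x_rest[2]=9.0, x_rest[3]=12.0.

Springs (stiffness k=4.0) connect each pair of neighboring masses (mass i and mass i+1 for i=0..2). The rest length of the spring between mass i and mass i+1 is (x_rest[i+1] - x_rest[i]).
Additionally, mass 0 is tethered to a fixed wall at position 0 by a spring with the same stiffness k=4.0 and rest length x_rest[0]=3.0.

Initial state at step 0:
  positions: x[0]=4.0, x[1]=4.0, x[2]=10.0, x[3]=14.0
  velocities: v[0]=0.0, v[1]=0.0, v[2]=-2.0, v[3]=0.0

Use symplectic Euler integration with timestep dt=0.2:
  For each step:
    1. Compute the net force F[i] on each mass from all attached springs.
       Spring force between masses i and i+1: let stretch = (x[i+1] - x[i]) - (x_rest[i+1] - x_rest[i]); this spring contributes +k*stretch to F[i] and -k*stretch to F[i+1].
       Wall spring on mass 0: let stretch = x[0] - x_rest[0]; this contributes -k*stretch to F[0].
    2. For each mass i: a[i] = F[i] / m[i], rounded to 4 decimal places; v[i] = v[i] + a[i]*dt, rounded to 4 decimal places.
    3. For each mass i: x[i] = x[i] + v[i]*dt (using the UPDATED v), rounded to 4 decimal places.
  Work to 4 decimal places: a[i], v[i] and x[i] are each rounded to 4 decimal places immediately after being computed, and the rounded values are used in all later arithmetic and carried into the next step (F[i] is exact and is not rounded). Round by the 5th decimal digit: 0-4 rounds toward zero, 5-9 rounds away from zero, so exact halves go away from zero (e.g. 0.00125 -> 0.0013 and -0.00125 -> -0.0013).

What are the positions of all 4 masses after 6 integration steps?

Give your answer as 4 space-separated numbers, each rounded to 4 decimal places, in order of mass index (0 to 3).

Answer: 3.4497 6.4855 10.6554 11.6176

Derivation:
Step 0: x=[4.0000 4.0000 10.0000 14.0000] v=[0.0000 0.0000 -2.0000 0.0000]
Step 1: x=[3.3600 4.9600 9.2800 13.9200] v=[-3.2000 4.8000 -3.6000 -0.4000]
Step 2: x=[2.4384 6.3552 8.6112 13.7088] v=[-4.6080 6.9760 -3.3440 -1.0560]
Step 3: x=[1.7533 7.4847 8.3971 13.3298] v=[-3.4253 5.6474 -1.0707 -1.8950]
Step 4: x=[1.7047 7.8431 8.8262 12.7962] v=[-0.2428 1.7922 2.1455 -2.6681]
Step 5: x=[2.3655 7.3767 9.7332 12.1850] v=[3.3042 -2.3320 4.5350 -3.0561]
Step 6: x=[3.4497 6.4855 10.6554 11.6176] v=[5.4208 -4.4558 4.6112 -2.8368]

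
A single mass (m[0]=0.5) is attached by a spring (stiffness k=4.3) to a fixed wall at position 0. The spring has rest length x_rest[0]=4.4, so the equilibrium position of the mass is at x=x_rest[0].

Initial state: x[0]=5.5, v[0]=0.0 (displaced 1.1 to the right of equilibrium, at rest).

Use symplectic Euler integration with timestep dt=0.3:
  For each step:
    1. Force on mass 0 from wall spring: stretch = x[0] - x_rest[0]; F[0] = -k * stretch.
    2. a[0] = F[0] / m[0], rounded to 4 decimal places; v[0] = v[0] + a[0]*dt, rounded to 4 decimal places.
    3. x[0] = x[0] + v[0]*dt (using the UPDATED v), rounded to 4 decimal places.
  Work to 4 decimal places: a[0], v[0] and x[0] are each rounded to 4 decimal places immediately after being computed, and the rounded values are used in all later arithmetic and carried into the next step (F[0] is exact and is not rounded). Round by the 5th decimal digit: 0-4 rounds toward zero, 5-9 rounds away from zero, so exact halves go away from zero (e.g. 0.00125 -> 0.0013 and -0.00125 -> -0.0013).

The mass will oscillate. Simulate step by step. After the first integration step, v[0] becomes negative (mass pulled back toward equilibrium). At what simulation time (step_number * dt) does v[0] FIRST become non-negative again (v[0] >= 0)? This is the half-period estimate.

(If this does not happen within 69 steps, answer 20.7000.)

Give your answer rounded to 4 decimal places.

Answer: 1.2000

Derivation:
Step 0: x=[5.5000] v=[0.0000]
Step 1: x=[4.6486] v=[-2.8380]
Step 2: x=[3.6048] v=[-3.4794]
Step 3: x=[3.1765] v=[-1.4278]
Step 4: x=[3.6951] v=[1.7288]
First v>=0 after going negative at step 4, time=1.2000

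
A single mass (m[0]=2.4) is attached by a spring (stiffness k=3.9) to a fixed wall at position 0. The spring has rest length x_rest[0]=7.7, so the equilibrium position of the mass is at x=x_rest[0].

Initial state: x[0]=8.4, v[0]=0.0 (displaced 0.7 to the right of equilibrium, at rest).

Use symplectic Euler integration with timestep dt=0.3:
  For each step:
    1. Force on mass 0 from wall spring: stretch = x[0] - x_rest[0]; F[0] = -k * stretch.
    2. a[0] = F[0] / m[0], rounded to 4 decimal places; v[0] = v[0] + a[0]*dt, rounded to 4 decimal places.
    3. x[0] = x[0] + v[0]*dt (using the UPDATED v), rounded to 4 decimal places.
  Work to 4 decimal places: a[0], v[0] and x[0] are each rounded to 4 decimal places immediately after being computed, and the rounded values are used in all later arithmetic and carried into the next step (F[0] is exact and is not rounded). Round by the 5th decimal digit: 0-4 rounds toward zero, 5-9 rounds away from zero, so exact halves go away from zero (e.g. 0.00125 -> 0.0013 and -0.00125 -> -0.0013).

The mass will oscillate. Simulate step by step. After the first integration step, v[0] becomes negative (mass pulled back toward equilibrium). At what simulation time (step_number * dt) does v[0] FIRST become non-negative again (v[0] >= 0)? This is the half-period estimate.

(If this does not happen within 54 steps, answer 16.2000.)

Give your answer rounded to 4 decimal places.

Answer: 2.7000

Derivation:
Step 0: x=[8.4000] v=[0.0000]
Step 1: x=[8.2976] v=[-0.3413]
Step 2: x=[8.1078] v=[-0.6326]
Step 3: x=[7.8584] v=[-0.8314]
Step 4: x=[7.5858] v=[-0.9086]
Step 5: x=[7.3299] v=[-0.8529]
Step 6: x=[7.1282] v=[-0.6725]
Step 7: x=[7.0101] v=[-0.3937]
Step 8: x=[6.9929] v=[-0.0574]
Step 9: x=[7.0791] v=[0.2873]
First v>=0 after going negative at step 9, time=2.7000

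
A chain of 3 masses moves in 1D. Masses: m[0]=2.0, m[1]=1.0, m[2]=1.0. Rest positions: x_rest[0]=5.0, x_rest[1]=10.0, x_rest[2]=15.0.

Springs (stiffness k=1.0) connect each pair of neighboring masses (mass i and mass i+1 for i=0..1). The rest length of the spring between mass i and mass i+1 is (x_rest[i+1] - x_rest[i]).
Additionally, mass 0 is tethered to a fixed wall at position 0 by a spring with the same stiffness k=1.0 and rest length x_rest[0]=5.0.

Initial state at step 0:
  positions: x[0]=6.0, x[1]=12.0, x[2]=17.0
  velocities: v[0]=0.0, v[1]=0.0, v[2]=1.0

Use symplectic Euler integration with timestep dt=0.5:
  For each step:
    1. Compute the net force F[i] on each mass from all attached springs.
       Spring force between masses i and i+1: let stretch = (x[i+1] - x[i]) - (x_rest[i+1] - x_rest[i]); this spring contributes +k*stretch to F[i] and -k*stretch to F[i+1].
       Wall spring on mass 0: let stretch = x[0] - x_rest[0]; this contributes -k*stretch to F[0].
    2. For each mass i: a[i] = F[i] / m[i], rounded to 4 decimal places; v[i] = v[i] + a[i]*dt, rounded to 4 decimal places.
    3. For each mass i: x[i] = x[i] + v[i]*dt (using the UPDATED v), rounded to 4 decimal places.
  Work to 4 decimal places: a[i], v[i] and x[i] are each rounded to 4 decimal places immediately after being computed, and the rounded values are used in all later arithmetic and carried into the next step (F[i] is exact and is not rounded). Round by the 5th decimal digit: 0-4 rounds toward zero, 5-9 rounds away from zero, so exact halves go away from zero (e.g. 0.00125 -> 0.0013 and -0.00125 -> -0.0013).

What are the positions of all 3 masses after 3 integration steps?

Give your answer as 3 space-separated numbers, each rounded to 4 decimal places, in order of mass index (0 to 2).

Answer: 5.8829 11.4453 17.7969

Derivation:
Step 0: x=[6.0000 12.0000 17.0000] v=[0.0000 0.0000 1.0000]
Step 1: x=[6.0000 11.7500 17.5000] v=[0.0000 -0.5000 1.0000]
Step 2: x=[5.9688 11.5000 17.8125] v=[-0.0625 -0.5000 0.6250]
Step 3: x=[5.8829 11.4453 17.7969] v=[-0.1719 -0.1094 -0.0313]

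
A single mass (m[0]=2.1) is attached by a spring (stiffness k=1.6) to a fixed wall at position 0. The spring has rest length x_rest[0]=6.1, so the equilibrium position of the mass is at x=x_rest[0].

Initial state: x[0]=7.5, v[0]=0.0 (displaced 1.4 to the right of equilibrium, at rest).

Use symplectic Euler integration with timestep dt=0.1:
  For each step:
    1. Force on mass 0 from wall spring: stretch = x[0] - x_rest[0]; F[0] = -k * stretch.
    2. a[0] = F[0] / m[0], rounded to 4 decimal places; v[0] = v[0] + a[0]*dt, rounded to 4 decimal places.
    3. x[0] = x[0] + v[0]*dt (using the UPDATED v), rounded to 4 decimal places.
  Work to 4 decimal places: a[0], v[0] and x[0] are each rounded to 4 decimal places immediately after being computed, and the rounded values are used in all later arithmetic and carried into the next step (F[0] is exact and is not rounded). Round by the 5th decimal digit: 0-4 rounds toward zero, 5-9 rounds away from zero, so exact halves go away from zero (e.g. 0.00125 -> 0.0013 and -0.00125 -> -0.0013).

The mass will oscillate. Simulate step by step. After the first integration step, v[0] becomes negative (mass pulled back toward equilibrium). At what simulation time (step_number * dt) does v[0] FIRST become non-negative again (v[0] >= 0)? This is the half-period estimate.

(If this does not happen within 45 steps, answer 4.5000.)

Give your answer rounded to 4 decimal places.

Step 0: x=[7.5000] v=[0.0000]
Step 1: x=[7.4893] v=[-0.1067]
Step 2: x=[7.4680] v=[-0.2126]
Step 3: x=[7.4363] v=[-0.3168]
Step 4: x=[7.3944] v=[-0.4186]
Step 5: x=[7.3427] v=[-0.5172]
Step 6: x=[7.2815] v=[-0.6119]
Step 7: x=[7.2113] v=[-0.7019]
Step 8: x=[7.1326] v=[-0.7866]
Step 9: x=[7.0461] v=[-0.8653]
Step 10: x=[6.9524] v=[-0.9374]
Step 11: x=[6.8522] v=[-1.0023]
Step 12: x=[6.7462] v=[-1.0596]
Step 13: x=[6.6353] v=[-1.1088]
Step 14: x=[6.5203] v=[-1.1496]
Step 15: x=[6.4021] v=[-1.1816]
Step 16: x=[6.2816] v=[-1.2046]
Step 17: x=[6.1598] v=[-1.2184]
Step 18: x=[6.0375] v=[-1.2230]
Step 19: x=[5.9157] v=[-1.2182]
Step 20: x=[5.7953] v=[-1.2042]
Step 21: x=[5.6772] v=[-1.1810]
Step 22: x=[5.5623] v=[-1.1488]
Step 23: x=[5.4515] v=[-1.1078]
Step 24: x=[5.3457] v=[-1.0584]
Step 25: x=[5.2456] v=[-1.0009]
Step 26: x=[5.1520] v=[-0.9358]
Step 27: x=[5.0656] v=[-0.8636]
Step 28: x=[4.9871] v=[-0.7848]
Step 29: x=[4.9171] v=[-0.7000]
Step 30: x=[4.8561] v=[-0.6099]
Step 31: x=[4.8046] v=[-0.5151]
Step 32: x=[4.7630] v=[-0.4164]
Step 33: x=[4.7316] v=[-0.3145]
Step 34: x=[4.7106] v=[-0.2102]
Step 35: x=[4.7002] v=[-0.1043]
Step 36: x=[4.7004] v=[0.0024]
First v>=0 after going negative at step 36, time=3.6000

Answer: 3.6000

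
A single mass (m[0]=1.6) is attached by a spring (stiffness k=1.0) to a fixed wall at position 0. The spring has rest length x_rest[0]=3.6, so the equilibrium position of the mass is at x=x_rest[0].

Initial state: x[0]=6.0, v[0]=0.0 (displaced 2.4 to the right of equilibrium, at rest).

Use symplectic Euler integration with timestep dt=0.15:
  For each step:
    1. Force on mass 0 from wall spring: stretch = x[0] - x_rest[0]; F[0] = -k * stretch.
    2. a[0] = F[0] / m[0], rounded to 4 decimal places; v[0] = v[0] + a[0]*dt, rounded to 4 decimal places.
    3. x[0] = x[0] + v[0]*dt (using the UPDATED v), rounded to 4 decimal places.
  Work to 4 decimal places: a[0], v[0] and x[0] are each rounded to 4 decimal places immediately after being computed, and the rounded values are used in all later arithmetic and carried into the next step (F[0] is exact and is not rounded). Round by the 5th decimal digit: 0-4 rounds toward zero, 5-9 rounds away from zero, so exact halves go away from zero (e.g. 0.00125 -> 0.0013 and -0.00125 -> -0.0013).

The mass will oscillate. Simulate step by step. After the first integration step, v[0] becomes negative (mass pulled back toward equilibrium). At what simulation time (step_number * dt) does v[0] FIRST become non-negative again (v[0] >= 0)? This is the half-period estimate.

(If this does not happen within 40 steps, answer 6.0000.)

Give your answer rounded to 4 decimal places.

Answer: 4.0500

Derivation:
Step 0: x=[6.0000] v=[0.0000]
Step 1: x=[5.9663] v=[-0.2250]
Step 2: x=[5.8993] v=[-0.4468]
Step 3: x=[5.7999] v=[-0.6624]
Step 4: x=[5.6696] v=[-0.8686]
Step 5: x=[5.5102] v=[-1.0626]
Step 6: x=[5.3239] v=[-1.2417]
Step 7: x=[5.1134] v=[-1.4033]
Step 8: x=[4.8816] v=[-1.5452]
Step 9: x=[4.6318] v=[-1.6654]
Step 10: x=[4.3675] v=[-1.7621]
Step 11: x=[4.0924] v=[-1.8341]
Step 12: x=[3.8104] v=[-1.8803]
Step 13: x=[3.5254] v=[-1.9000]
Step 14: x=[3.2415] v=[-1.8930]
Step 15: x=[2.9626] v=[-1.8594]
Step 16: x=[2.6927] v=[-1.7996]
Step 17: x=[2.4355] v=[-1.7145]
Step 18: x=[2.1947] v=[-1.6053]
Step 19: x=[1.9737] v=[-1.4736]
Step 20: x=[1.7755] v=[-1.3211]
Step 21: x=[1.6030] v=[-1.1501]
Step 22: x=[1.4586] v=[-0.9629]
Step 23: x=[1.3443] v=[-0.7621]
Step 24: x=[1.2617] v=[-0.5506]
Step 25: x=[1.2120] v=[-0.3314]
Step 26: x=[1.1959] v=[-0.1075]
Step 27: x=[1.2136] v=[0.1179]
First v>=0 after going negative at step 27, time=4.0500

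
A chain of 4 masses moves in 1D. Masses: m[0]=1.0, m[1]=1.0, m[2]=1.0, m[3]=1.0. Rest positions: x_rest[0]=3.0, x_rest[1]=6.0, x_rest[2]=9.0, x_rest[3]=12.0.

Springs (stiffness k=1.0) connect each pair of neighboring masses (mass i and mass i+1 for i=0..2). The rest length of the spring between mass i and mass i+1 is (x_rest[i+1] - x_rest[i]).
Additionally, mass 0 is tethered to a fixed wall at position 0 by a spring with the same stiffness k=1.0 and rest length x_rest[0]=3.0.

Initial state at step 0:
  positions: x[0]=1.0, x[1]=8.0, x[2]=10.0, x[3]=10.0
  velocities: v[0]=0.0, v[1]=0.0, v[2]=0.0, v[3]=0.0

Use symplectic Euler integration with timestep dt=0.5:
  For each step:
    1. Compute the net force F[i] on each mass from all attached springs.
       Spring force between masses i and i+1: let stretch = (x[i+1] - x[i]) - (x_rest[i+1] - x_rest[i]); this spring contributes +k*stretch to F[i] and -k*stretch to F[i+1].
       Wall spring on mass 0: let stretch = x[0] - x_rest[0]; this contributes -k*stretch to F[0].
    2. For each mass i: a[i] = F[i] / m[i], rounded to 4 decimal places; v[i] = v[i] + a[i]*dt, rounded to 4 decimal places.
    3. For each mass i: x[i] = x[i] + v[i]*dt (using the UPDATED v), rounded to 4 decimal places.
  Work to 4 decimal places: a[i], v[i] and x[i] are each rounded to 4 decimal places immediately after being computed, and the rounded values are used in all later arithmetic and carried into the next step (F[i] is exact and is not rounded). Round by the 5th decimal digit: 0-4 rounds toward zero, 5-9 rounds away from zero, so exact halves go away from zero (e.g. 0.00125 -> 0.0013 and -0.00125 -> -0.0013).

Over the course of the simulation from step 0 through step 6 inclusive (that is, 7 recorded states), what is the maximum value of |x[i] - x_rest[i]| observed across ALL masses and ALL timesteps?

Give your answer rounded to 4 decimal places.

Step 0: x=[1.0000 8.0000 10.0000 10.0000] v=[0.0000 0.0000 0.0000 0.0000]
Step 1: x=[2.5000 6.7500 9.5000 10.7500] v=[3.0000 -2.5000 -1.0000 1.5000]
Step 2: x=[4.4375 5.1250 8.6250 11.9375] v=[3.8750 -3.2500 -1.7500 2.3750]
Step 3: x=[5.4375 4.2031 7.7031 13.0469] v=[2.0000 -1.8438 -1.8438 2.2188]
Step 4: x=[4.7695 4.4648 7.2422 13.5704] v=[-1.3360 0.5234 -0.9219 1.0469]
Step 5: x=[2.8330 5.4971 7.6690 13.2618] v=[-3.8731 2.0645 0.8535 -0.6172]
Step 6: x=[0.8542 6.4063 8.9510 12.3050] v=[-3.9576 1.8184 2.5640 -1.9136]
Max displacement = 2.4375

Answer: 2.4375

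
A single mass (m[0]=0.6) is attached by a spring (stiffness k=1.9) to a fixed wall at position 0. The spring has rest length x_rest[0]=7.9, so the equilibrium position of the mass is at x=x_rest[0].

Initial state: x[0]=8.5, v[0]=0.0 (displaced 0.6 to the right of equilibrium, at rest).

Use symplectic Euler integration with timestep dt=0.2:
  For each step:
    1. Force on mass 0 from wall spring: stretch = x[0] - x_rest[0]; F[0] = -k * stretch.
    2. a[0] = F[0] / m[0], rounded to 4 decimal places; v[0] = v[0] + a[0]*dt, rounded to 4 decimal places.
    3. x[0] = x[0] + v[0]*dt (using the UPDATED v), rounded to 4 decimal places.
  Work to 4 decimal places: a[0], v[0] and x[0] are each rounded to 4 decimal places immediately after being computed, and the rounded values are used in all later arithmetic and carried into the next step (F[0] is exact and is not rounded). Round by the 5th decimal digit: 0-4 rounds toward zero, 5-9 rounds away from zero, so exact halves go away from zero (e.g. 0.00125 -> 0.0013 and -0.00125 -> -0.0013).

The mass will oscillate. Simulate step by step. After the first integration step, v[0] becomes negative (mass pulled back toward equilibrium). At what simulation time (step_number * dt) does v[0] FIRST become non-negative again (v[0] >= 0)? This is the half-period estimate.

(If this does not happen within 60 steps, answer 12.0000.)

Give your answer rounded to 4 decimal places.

Answer: 1.8000

Derivation:
Step 0: x=[8.5000] v=[0.0000]
Step 1: x=[8.4240] v=[-0.3800]
Step 2: x=[8.2816] v=[-0.7119]
Step 3: x=[8.0909] v=[-0.9536]
Step 4: x=[7.8760] v=[-1.0745]
Step 5: x=[7.6641] v=[-1.0593]
Step 6: x=[7.4821] v=[-0.9099]
Step 7: x=[7.3531] v=[-0.6452]
Step 8: x=[7.2933] v=[-0.2988]
Step 9: x=[7.3104] v=[0.0854]
First v>=0 after going negative at step 9, time=1.8000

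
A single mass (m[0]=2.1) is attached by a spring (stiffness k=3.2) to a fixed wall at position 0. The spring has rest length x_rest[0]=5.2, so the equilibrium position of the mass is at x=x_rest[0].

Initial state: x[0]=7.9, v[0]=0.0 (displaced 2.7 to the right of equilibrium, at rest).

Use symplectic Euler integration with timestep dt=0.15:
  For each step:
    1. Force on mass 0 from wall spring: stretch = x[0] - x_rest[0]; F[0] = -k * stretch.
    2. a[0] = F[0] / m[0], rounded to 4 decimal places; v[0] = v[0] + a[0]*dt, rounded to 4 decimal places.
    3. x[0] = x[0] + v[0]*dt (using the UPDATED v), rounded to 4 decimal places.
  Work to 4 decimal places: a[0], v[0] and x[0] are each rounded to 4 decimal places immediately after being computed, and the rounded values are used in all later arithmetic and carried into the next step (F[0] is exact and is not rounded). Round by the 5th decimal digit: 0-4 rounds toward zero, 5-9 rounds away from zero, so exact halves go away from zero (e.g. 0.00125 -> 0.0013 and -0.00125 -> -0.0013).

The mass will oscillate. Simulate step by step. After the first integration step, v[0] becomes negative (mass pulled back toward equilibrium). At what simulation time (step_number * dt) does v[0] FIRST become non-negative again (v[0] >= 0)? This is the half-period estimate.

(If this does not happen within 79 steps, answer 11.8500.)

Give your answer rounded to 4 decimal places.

Answer: 2.5500

Derivation:
Step 0: x=[7.9000] v=[0.0000]
Step 1: x=[7.8074] v=[-0.6171]
Step 2: x=[7.6254] v=[-1.2131]
Step 3: x=[7.3603] v=[-1.7675]
Step 4: x=[7.0211] v=[-2.2613]
Step 5: x=[6.6195] v=[-2.6776]
Step 6: x=[6.1692] v=[-3.0021]
Step 7: x=[5.6857] v=[-3.2236]
Step 8: x=[5.1855] v=[-3.3346]
Step 9: x=[4.6858] v=[-3.3313]
Step 10: x=[4.2037] v=[-3.2138]
Step 11: x=[3.7558] v=[-2.9861]
Step 12: x=[3.3574] v=[-2.6560]
Step 13: x=[3.0222] v=[-2.2348]
Step 14: x=[2.7617] v=[-1.7370]
Step 15: x=[2.5847] v=[-1.1797]
Step 16: x=[2.4974] v=[-0.5819]
Step 17: x=[2.5028] v=[0.0358]
First v>=0 after going negative at step 17, time=2.5500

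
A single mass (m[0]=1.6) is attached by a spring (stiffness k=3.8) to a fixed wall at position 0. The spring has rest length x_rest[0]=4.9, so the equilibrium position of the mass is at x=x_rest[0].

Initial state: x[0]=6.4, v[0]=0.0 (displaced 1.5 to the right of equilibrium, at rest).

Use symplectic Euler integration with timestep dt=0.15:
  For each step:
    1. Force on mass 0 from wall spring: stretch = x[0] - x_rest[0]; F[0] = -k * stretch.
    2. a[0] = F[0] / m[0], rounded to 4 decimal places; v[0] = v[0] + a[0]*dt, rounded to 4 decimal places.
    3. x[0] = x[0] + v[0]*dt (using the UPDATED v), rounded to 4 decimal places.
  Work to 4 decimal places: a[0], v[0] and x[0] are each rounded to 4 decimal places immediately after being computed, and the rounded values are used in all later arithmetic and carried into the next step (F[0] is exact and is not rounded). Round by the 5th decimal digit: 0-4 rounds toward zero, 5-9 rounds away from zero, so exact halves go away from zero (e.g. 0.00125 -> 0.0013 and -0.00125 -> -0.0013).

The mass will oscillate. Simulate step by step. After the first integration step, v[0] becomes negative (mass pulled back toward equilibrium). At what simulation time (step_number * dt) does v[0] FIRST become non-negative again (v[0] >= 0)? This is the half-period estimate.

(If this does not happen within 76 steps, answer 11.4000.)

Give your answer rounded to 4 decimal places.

Answer: 2.1000

Derivation:
Step 0: x=[6.4000] v=[0.0000]
Step 1: x=[6.3198] v=[-0.5344]
Step 2: x=[6.1638] v=[-1.0402]
Step 3: x=[5.9402] v=[-1.4904]
Step 4: x=[5.6611] v=[-1.8610]
Step 5: x=[5.3413] v=[-2.1321]
Step 6: x=[4.9979] v=[-2.2893]
Step 7: x=[4.6493] v=[-2.3242]
Step 8: x=[4.3141] v=[-2.2349]
Step 9: x=[4.0102] v=[-2.0262]
Step 10: x=[3.7538] v=[-1.7092]
Step 11: x=[3.5587] v=[-1.3009]
Step 12: x=[3.4352] v=[-0.8231]
Step 13: x=[3.3900] v=[-0.3013]
Step 14: x=[3.4255] v=[0.2366]
First v>=0 after going negative at step 14, time=2.1000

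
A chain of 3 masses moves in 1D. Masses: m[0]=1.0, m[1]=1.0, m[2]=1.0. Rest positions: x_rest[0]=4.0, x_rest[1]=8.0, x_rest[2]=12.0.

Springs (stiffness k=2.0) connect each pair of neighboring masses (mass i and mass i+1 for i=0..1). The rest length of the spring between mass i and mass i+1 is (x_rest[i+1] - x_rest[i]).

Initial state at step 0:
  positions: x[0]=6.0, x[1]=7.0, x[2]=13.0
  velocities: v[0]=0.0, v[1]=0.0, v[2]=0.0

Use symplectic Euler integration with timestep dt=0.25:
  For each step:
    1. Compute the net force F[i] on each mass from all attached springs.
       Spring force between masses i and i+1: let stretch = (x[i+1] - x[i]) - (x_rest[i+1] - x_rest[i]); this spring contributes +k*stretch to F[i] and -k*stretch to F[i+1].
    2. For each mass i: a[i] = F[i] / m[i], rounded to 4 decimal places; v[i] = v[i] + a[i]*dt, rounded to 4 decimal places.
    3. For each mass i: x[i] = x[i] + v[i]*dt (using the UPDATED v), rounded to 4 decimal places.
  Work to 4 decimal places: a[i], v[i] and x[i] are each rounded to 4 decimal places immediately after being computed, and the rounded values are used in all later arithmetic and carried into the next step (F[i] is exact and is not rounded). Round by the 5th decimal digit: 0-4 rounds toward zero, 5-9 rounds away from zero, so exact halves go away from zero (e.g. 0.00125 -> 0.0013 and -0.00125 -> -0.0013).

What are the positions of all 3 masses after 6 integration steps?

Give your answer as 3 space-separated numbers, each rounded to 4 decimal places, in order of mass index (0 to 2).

Step 0: x=[6.0000 7.0000 13.0000] v=[0.0000 0.0000 0.0000]
Step 1: x=[5.6250 7.6250 12.7500] v=[-1.5000 2.5000 -1.0000]
Step 2: x=[5.0000 8.6406 12.3594] v=[-2.5000 4.0625 -1.5625]
Step 3: x=[4.3301 9.6660 12.0039] v=[-2.6797 4.1016 -1.4219]
Step 4: x=[3.8272 10.3167 11.8562] v=[-2.0118 2.6026 -0.5909]
Step 5: x=[3.6354 10.3486 12.0161] v=[-0.7671 0.1276 0.6394]
Step 6: x=[3.7828 9.7498 12.4675] v=[0.5895 -2.3953 1.8057]

Answer: 3.7828 9.7498 12.4675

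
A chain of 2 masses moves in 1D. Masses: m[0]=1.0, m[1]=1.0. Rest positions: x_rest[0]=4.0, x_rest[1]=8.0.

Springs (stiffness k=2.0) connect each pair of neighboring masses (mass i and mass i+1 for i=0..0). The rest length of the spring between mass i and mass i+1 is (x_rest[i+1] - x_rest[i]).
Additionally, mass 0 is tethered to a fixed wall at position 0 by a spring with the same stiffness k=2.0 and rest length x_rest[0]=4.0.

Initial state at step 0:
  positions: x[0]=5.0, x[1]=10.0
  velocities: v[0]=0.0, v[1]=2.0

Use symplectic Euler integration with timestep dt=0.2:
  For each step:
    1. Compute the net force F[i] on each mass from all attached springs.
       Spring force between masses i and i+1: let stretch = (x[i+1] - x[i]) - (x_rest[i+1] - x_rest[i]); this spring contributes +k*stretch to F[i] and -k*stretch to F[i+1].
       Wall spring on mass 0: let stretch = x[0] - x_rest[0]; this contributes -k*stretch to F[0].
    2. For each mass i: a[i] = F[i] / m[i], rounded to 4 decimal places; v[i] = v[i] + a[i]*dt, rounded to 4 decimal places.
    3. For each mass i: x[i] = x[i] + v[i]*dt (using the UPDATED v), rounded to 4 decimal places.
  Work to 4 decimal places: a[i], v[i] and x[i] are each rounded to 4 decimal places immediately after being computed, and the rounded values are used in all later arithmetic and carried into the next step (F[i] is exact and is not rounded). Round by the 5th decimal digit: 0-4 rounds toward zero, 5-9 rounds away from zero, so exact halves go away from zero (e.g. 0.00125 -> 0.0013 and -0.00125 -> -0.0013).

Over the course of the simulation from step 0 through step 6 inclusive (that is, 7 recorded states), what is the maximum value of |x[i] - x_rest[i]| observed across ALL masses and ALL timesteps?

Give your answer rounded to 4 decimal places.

Answer: 2.6281

Derivation:
Step 0: x=[5.0000 10.0000] v=[0.0000 2.0000]
Step 1: x=[5.0000 10.3200] v=[0.0000 1.6000]
Step 2: x=[5.0256 10.5344] v=[0.1280 1.0720]
Step 3: x=[5.0899 10.6281] v=[0.3213 0.4685]
Step 4: x=[5.1900 10.5987] v=[0.5006 -0.1468]
Step 5: x=[5.3076 10.4566] v=[0.5881 -0.7103]
Step 6: x=[5.4125 10.2226] v=[0.5247 -1.1699]
Max displacement = 2.6281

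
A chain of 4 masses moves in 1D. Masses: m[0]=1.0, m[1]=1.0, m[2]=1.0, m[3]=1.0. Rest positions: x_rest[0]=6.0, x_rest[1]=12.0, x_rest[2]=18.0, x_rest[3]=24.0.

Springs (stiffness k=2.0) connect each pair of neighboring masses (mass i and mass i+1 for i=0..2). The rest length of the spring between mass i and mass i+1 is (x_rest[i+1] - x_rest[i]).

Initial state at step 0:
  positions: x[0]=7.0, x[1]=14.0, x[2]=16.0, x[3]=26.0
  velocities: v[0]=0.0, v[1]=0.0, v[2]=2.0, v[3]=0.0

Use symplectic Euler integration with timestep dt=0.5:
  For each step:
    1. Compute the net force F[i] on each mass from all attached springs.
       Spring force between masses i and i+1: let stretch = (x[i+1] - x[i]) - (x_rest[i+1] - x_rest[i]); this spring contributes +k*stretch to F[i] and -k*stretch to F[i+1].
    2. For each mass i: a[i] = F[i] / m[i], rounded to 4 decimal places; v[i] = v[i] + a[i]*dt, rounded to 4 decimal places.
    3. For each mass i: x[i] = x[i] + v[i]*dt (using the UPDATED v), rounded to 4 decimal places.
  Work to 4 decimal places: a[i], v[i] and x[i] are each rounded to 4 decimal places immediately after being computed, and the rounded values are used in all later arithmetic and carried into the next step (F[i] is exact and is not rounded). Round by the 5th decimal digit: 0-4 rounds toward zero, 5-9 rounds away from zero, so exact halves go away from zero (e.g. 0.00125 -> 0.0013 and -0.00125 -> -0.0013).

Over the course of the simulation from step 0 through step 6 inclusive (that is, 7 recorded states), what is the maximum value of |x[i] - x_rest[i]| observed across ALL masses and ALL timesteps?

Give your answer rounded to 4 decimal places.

Step 0: x=[7.0000 14.0000 16.0000 26.0000] v=[0.0000 0.0000 2.0000 0.0000]
Step 1: x=[7.5000 11.5000 21.0000 24.0000] v=[1.0000 -5.0000 10.0000 -4.0000]
Step 2: x=[7.0000 11.7500 22.7500 23.5000] v=[-1.0000 0.5000 3.5000 -1.0000]
Step 3: x=[5.8750 15.1250 19.3750 25.6250] v=[-2.2500 6.7500 -6.7500 4.2500]
Step 4: x=[6.3750 16.0000 17.0000 27.6250] v=[1.0000 1.7500 -4.7500 4.0000]
Step 5: x=[8.6875 12.5625 19.4375 27.3125] v=[4.6250 -6.8750 4.8750 -0.6250]
Step 6: x=[9.9375 10.6250 22.3750 26.0625] v=[2.5000 -3.8750 5.8750 -2.5000]
Max displacement = 4.7500

Answer: 4.7500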